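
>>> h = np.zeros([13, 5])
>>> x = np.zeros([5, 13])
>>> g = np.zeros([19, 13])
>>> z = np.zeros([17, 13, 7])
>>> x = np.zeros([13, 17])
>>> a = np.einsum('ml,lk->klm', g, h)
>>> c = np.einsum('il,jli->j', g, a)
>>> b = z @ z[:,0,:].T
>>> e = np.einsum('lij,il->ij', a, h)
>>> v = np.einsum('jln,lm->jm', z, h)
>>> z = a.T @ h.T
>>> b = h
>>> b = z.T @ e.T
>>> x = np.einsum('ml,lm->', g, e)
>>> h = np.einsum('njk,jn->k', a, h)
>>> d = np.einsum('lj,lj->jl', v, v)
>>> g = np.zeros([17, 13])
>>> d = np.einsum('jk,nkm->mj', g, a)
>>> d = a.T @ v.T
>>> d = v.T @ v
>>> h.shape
(19,)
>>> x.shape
()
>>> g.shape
(17, 13)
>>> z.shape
(19, 13, 13)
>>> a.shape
(5, 13, 19)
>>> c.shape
(5,)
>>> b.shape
(13, 13, 13)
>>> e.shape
(13, 19)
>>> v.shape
(17, 5)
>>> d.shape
(5, 5)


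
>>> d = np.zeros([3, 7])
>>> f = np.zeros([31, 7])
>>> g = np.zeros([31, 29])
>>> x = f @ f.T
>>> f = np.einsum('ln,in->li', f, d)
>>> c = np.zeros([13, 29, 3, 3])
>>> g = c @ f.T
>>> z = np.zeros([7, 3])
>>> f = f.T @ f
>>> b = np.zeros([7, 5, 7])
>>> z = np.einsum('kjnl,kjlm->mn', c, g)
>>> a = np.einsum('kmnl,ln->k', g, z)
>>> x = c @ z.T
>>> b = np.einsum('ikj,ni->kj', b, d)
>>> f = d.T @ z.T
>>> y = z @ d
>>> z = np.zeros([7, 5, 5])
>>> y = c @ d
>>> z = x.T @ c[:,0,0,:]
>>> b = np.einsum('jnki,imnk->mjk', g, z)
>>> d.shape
(3, 7)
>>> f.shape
(7, 31)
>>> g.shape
(13, 29, 3, 31)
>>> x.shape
(13, 29, 3, 31)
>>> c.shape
(13, 29, 3, 3)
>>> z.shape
(31, 3, 29, 3)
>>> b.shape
(3, 13, 3)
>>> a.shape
(13,)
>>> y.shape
(13, 29, 3, 7)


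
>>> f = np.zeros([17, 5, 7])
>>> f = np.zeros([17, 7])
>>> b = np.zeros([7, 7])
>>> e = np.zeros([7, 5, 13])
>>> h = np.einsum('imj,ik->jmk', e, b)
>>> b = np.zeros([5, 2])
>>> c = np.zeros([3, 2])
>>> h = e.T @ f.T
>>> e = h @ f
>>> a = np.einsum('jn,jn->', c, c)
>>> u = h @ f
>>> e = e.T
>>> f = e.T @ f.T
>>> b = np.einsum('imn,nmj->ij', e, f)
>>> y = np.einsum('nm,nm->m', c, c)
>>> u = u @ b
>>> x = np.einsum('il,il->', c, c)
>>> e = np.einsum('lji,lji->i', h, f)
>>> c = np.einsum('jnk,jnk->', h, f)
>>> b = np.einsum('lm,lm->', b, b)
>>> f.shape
(13, 5, 17)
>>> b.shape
()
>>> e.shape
(17,)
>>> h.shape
(13, 5, 17)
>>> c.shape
()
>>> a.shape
()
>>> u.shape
(13, 5, 17)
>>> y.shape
(2,)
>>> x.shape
()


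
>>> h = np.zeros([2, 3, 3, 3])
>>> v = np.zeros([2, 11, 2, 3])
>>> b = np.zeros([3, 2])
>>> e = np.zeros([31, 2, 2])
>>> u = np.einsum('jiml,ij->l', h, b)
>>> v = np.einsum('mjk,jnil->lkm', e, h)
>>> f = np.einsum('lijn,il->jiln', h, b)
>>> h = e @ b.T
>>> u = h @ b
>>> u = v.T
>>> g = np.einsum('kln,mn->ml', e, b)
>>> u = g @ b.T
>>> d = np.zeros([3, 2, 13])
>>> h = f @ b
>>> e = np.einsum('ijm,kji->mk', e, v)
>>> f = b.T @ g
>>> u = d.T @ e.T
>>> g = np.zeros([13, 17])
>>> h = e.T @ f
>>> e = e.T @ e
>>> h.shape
(3, 2)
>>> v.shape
(3, 2, 31)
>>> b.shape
(3, 2)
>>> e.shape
(3, 3)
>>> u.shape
(13, 2, 2)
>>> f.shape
(2, 2)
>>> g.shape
(13, 17)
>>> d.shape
(3, 2, 13)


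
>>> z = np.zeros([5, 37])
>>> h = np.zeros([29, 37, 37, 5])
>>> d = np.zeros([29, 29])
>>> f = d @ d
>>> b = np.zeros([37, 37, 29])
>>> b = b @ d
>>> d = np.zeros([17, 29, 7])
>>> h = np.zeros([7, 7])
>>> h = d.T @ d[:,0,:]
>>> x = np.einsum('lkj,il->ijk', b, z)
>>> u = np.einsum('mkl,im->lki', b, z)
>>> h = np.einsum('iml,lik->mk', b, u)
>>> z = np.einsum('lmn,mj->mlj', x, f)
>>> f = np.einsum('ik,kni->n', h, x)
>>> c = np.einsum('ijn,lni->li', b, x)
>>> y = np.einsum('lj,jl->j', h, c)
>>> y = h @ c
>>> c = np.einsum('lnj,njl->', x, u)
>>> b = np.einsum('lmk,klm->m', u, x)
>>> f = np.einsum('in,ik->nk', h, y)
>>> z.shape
(29, 5, 29)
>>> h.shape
(37, 5)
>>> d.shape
(17, 29, 7)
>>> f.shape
(5, 37)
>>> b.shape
(37,)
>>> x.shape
(5, 29, 37)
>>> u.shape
(29, 37, 5)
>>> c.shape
()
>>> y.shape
(37, 37)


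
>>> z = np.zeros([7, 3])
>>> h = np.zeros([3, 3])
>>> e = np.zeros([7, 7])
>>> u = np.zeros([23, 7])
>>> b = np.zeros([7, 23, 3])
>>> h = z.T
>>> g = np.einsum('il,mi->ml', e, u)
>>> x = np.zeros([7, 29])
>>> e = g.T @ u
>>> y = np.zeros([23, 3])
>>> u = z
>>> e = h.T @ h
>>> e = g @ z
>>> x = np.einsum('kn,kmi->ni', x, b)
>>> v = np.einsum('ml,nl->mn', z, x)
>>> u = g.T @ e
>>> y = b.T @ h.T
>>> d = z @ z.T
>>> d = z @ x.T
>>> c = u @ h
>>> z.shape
(7, 3)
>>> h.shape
(3, 7)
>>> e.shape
(23, 3)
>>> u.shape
(7, 3)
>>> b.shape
(7, 23, 3)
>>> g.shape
(23, 7)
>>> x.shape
(29, 3)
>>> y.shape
(3, 23, 3)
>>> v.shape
(7, 29)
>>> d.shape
(7, 29)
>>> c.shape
(7, 7)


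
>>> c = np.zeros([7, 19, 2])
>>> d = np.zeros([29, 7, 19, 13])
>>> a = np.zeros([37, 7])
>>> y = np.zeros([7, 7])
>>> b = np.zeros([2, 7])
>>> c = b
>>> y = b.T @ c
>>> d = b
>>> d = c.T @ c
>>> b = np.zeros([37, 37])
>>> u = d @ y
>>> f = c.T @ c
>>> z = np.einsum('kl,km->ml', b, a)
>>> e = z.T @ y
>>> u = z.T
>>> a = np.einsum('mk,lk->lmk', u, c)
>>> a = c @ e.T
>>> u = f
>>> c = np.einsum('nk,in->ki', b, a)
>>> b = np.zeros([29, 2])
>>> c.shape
(37, 2)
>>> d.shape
(7, 7)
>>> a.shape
(2, 37)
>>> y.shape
(7, 7)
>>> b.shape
(29, 2)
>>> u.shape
(7, 7)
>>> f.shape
(7, 7)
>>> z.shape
(7, 37)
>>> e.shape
(37, 7)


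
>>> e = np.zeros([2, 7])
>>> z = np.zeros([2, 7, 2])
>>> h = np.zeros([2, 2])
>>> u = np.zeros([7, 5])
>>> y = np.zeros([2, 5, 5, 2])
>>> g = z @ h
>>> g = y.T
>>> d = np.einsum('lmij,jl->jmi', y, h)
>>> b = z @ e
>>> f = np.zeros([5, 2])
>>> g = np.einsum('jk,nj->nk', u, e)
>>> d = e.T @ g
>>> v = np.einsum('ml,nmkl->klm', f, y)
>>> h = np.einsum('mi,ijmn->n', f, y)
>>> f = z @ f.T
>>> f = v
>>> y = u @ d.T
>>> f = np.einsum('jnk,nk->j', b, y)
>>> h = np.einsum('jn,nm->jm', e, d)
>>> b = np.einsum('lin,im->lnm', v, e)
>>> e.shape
(2, 7)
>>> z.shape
(2, 7, 2)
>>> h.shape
(2, 5)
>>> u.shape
(7, 5)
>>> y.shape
(7, 7)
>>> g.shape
(2, 5)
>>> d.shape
(7, 5)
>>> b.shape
(5, 5, 7)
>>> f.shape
(2,)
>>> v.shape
(5, 2, 5)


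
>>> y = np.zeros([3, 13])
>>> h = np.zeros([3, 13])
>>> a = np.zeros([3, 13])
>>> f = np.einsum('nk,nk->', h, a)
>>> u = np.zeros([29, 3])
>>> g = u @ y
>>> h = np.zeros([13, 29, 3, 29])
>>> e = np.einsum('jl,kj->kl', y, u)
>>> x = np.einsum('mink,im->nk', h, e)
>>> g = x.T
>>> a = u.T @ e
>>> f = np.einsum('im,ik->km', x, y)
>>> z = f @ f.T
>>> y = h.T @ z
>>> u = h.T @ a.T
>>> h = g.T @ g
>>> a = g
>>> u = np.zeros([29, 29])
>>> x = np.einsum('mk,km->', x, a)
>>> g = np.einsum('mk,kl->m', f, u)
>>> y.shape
(29, 3, 29, 13)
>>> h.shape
(3, 3)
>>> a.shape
(29, 3)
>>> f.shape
(13, 29)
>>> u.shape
(29, 29)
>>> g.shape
(13,)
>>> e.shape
(29, 13)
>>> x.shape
()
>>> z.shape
(13, 13)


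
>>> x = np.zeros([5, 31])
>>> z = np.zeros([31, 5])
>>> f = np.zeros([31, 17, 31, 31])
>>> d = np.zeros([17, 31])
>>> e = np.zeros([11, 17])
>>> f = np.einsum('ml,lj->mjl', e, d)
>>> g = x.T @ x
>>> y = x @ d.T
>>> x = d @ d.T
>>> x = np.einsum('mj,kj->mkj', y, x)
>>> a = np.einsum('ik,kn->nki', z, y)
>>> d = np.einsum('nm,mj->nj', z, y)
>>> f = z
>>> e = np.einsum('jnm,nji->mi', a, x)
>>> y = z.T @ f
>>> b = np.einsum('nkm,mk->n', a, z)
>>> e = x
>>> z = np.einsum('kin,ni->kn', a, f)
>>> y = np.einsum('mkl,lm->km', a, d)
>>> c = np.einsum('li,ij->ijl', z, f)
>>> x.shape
(5, 17, 17)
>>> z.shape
(17, 31)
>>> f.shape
(31, 5)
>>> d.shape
(31, 17)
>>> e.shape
(5, 17, 17)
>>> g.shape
(31, 31)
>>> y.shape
(5, 17)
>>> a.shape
(17, 5, 31)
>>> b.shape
(17,)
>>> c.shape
(31, 5, 17)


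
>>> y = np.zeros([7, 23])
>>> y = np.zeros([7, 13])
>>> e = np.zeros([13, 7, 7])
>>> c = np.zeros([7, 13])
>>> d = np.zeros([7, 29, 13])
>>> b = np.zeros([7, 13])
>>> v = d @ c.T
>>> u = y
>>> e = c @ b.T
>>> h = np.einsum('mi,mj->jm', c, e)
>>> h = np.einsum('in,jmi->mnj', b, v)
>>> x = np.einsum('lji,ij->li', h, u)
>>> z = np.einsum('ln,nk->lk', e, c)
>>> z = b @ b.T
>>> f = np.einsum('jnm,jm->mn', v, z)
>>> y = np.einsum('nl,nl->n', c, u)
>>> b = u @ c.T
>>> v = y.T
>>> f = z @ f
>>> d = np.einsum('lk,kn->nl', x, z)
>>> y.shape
(7,)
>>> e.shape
(7, 7)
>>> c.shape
(7, 13)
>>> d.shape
(7, 29)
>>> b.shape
(7, 7)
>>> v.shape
(7,)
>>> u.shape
(7, 13)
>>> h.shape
(29, 13, 7)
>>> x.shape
(29, 7)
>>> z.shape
(7, 7)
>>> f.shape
(7, 29)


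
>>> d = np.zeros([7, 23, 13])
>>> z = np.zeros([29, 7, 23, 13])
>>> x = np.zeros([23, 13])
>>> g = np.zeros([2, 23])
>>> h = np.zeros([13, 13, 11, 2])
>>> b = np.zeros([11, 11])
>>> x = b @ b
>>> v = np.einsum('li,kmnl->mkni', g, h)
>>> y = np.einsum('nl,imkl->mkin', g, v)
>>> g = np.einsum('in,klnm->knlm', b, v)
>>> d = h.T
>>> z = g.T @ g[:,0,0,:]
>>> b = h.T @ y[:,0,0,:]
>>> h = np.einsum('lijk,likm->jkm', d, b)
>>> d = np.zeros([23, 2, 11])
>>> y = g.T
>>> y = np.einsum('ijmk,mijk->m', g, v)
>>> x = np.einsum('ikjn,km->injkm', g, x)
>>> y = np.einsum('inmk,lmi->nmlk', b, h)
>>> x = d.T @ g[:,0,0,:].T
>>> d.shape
(23, 2, 11)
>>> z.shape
(23, 13, 11, 23)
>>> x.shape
(11, 2, 13)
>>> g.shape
(13, 11, 13, 23)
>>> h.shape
(13, 13, 2)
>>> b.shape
(2, 11, 13, 2)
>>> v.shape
(13, 13, 11, 23)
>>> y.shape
(11, 13, 13, 2)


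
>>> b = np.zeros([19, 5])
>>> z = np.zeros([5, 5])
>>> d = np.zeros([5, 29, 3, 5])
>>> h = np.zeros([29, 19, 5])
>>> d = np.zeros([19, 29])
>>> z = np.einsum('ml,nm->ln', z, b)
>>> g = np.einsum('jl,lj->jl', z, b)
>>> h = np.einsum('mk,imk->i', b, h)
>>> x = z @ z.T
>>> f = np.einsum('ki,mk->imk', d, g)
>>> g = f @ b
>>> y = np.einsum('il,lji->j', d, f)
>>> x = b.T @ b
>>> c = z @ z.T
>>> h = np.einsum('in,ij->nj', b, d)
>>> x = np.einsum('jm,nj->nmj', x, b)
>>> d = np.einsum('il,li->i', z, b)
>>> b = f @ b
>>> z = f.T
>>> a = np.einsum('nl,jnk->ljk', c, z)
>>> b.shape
(29, 5, 5)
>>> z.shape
(19, 5, 29)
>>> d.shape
(5,)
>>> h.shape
(5, 29)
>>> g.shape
(29, 5, 5)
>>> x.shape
(19, 5, 5)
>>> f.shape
(29, 5, 19)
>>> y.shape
(5,)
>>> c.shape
(5, 5)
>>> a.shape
(5, 19, 29)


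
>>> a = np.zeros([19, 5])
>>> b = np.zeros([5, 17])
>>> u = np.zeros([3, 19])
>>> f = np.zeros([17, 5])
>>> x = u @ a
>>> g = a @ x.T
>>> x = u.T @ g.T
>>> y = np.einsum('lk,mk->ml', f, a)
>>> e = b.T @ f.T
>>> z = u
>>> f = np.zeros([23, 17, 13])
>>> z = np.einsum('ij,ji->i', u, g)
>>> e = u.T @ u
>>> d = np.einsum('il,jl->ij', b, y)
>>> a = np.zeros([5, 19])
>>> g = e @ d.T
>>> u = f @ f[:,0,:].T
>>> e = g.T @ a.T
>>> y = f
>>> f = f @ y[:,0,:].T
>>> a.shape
(5, 19)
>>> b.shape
(5, 17)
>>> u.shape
(23, 17, 23)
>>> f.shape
(23, 17, 23)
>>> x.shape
(19, 19)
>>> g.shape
(19, 5)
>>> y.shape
(23, 17, 13)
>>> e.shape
(5, 5)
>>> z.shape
(3,)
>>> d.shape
(5, 19)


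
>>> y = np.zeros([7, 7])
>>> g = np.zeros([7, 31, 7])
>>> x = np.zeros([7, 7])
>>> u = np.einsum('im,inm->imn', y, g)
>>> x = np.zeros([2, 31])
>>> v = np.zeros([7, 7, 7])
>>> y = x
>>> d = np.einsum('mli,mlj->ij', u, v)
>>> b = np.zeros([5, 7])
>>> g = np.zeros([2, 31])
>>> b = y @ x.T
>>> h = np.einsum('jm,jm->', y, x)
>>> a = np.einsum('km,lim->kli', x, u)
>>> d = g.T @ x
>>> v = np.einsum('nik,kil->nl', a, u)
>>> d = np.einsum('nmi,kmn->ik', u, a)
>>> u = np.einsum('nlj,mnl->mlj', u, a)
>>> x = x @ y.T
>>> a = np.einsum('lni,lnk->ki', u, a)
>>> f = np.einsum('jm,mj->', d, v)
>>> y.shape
(2, 31)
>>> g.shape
(2, 31)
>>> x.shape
(2, 2)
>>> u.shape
(2, 7, 31)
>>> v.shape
(2, 31)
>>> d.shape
(31, 2)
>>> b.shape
(2, 2)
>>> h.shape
()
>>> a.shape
(7, 31)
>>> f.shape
()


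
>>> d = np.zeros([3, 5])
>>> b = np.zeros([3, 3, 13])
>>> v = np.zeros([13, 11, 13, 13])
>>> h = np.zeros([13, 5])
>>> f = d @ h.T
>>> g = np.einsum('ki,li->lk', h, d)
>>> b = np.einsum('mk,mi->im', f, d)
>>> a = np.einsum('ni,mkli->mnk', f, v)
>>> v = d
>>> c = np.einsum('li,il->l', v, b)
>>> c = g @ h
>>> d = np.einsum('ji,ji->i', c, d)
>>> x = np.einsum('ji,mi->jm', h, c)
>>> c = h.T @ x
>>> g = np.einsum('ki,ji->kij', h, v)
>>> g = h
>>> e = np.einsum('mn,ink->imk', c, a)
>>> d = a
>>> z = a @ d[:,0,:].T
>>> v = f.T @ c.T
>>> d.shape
(13, 3, 11)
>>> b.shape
(5, 3)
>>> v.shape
(13, 5)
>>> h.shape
(13, 5)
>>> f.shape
(3, 13)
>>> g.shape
(13, 5)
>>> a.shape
(13, 3, 11)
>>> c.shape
(5, 3)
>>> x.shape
(13, 3)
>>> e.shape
(13, 5, 11)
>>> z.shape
(13, 3, 13)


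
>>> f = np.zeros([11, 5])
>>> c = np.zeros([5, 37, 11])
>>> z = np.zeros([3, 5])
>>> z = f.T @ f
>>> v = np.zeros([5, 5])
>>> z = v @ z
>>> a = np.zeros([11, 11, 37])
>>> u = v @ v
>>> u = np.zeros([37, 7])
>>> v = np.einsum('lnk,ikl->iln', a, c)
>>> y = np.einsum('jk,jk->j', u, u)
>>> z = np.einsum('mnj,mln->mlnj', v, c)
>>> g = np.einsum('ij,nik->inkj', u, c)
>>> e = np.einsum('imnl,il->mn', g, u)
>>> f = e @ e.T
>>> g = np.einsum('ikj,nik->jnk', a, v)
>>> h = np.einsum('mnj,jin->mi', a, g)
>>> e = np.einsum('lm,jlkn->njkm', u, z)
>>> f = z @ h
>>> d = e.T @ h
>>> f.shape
(5, 37, 11, 5)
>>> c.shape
(5, 37, 11)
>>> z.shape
(5, 37, 11, 11)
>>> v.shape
(5, 11, 11)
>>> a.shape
(11, 11, 37)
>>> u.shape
(37, 7)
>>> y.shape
(37,)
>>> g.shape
(37, 5, 11)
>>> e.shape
(11, 5, 11, 7)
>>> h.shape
(11, 5)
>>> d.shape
(7, 11, 5, 5)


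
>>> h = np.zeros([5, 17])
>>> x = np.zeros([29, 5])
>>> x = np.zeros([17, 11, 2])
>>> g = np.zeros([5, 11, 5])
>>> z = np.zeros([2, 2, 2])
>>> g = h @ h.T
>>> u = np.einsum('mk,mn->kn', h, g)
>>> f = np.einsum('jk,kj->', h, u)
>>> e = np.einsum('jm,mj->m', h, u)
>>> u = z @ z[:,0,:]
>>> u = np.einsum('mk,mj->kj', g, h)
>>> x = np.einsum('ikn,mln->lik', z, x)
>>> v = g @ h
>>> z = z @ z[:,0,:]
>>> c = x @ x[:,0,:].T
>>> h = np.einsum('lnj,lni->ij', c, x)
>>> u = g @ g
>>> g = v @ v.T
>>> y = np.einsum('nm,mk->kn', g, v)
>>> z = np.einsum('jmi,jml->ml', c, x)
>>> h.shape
(2, 11)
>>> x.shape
(11, 2, 2)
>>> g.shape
(5, 5)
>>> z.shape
(2, 2)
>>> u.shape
(5, 5)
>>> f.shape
()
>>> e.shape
(17,)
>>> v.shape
(5, 17)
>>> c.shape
(11, 2, 11)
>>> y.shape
(17, 5)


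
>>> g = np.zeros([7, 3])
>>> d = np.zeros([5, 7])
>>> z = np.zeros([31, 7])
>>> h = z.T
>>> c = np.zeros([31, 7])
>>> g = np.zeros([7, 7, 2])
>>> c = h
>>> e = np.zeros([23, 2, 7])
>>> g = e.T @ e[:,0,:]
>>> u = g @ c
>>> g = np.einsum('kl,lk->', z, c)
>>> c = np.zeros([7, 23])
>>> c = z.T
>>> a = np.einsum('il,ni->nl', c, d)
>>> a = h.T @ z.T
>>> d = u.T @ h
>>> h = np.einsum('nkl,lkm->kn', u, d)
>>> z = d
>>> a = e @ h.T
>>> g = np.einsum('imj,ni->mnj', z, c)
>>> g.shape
(2, 7, 31)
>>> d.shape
(31, 2, 31)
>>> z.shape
(31, 2, 31)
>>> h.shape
(2, 7)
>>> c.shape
(7, 31)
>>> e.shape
(23, 2, 7)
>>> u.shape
(7, 2, 31)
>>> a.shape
(23, 2, 2)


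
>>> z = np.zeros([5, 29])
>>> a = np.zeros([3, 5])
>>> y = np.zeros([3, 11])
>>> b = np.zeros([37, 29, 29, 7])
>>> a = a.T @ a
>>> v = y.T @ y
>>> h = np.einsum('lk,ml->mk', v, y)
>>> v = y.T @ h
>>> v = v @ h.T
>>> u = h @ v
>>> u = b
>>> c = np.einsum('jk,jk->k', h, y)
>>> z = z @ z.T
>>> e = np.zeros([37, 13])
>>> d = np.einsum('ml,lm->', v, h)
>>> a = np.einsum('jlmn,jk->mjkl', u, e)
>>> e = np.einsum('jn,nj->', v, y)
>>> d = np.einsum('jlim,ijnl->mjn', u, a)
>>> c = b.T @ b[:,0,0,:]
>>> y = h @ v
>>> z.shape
(5, 5)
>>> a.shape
(29, 37, 13, 29)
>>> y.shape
(3, 3)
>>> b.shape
(37, 29, 29, 7)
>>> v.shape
(11, 3)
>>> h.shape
(3, 11)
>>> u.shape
(37, 29, 29, 7)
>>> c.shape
(7, 29, 29, 7)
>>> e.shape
()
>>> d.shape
(7, 37, 13)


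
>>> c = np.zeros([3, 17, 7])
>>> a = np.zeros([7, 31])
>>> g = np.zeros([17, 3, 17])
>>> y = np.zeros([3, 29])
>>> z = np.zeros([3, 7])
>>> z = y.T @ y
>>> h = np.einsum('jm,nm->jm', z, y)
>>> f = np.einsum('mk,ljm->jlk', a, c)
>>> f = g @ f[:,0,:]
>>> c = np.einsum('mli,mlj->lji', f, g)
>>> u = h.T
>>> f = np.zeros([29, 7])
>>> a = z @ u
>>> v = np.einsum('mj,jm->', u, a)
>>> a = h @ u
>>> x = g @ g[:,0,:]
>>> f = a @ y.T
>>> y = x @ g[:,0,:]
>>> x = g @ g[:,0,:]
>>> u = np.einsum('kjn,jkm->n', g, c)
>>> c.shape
(3, 17, 31)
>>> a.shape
(29, 29)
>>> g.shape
(17, 3, 17)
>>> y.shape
(17, 3, 17)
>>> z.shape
(29, 29)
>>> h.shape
(29, 29)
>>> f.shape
(29, 3)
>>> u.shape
(17,)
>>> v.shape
()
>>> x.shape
(17, 3, 17)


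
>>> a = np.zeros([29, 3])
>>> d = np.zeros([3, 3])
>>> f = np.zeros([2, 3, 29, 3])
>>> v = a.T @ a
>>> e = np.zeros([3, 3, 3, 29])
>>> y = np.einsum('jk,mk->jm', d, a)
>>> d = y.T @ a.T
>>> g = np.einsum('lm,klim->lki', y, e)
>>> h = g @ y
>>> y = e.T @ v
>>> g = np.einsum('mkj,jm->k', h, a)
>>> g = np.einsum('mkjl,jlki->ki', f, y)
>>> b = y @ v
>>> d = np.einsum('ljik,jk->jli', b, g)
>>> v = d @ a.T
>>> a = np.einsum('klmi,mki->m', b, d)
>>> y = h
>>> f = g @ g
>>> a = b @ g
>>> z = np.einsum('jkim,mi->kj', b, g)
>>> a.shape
(29, 3, 3, 3)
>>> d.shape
(3, 29, 3)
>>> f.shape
(3, 3)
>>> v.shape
(3, 29, 29)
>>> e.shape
(3, 3, 3, 29)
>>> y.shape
(3, 3, 29)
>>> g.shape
(3, 3)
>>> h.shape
(3, 3, 29)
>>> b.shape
(29, 3, 3, 3)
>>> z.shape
(3, 29)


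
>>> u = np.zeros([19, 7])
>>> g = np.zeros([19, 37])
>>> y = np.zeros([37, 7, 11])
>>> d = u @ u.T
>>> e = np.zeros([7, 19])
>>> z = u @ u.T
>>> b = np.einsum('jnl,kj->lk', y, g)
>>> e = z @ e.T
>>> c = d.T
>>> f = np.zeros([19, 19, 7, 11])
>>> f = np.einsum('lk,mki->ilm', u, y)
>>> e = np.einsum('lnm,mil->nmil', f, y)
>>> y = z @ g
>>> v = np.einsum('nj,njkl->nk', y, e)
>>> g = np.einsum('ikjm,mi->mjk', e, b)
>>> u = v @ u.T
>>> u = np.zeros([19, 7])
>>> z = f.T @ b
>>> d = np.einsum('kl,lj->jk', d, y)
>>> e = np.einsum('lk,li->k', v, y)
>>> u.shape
(19, 7)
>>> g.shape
(11, 7, 37)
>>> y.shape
(19, 37)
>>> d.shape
(37, 19)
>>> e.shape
(7,)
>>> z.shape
(37, 19, 19)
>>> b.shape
(11, 19)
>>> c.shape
(19, 19)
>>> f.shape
(11, 19, 37)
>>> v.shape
(19, 7)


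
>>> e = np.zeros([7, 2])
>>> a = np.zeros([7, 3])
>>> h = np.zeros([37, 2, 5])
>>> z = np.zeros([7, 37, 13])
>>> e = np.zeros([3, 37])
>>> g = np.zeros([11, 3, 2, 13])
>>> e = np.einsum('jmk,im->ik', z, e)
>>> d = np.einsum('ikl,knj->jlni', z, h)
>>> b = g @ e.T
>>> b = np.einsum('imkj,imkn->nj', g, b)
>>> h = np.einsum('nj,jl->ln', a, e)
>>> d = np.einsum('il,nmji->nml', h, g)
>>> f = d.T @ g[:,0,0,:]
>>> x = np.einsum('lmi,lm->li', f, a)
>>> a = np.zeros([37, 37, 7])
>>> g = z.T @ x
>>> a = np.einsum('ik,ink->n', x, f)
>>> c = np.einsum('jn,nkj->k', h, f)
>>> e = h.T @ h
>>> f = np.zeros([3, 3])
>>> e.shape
(7, 7)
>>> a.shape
(3,)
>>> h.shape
(13, 7)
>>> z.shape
(7, 37, 13)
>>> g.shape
(13, 37, 13)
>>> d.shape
(11, 3, 7)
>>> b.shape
(3, 13)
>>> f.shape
(3, 3)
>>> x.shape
(7, 13)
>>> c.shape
(3,)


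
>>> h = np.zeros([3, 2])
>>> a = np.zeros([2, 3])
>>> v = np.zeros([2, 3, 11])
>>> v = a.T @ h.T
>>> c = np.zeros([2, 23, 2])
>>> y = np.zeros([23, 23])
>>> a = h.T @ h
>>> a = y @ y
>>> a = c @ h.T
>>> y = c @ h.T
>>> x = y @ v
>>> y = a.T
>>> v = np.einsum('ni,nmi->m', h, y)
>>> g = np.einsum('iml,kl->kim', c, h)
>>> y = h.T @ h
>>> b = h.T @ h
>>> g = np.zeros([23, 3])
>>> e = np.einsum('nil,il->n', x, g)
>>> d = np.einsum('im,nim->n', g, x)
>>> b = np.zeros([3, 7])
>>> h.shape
(3, 2)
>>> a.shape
(2, 23, 3)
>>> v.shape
(23,)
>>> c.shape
(2, 23, 2)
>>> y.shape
(2, 2)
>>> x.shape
(2, 23, 3)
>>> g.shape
(23, 3)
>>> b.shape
(3, 7)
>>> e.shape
(2,)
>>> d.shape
(2,)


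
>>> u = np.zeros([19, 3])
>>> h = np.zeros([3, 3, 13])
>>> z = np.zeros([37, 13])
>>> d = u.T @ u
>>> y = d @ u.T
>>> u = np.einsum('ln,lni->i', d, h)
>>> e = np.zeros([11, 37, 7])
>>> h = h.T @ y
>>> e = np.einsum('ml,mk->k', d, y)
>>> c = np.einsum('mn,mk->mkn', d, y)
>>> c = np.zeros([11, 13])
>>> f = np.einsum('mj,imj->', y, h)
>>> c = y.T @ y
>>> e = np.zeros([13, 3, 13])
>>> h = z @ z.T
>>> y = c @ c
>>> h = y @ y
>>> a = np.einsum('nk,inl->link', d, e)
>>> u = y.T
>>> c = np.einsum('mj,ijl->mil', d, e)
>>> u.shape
(19, 19)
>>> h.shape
(19, 19)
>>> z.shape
(37, 13)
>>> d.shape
(3, 3)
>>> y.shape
(19, 19)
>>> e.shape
(13, 3, 13)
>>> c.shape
(3, 13, 13)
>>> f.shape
()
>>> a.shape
(13, 13, 3, 3)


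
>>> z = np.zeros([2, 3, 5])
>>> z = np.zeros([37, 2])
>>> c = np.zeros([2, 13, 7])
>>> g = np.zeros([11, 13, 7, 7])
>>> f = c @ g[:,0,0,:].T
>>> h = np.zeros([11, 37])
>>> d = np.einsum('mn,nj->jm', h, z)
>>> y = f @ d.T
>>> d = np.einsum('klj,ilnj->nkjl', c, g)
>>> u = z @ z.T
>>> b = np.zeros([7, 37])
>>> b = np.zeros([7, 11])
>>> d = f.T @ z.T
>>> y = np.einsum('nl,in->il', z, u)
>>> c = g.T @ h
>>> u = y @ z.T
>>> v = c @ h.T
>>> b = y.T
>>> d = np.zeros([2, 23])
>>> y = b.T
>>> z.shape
(37, 2)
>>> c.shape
(7, 7, 13, 37)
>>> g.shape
(11, 13, 7, 7)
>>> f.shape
(2, 13, 11)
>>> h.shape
(11, 37)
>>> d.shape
(2, 23)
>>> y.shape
(37, 2)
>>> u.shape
(37, 37)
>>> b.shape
(2, 37)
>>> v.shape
(7, 7, 13, 11)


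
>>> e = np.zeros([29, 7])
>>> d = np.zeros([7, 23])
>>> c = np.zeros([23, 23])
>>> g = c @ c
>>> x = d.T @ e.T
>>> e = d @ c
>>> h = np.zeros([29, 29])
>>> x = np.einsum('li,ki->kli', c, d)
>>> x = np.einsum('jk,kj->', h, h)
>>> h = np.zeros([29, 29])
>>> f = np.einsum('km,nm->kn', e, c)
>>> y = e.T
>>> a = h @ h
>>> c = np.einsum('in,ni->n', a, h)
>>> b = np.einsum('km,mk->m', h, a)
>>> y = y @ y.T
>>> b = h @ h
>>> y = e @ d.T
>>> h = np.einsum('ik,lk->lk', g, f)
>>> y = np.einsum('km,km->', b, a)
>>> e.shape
(7, 23)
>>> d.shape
(7, 23)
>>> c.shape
(29,)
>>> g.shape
(23, 23)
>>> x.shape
()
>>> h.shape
(7, 23)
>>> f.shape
(7, 23)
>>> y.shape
()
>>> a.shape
(29, 29)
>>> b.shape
(29, 29)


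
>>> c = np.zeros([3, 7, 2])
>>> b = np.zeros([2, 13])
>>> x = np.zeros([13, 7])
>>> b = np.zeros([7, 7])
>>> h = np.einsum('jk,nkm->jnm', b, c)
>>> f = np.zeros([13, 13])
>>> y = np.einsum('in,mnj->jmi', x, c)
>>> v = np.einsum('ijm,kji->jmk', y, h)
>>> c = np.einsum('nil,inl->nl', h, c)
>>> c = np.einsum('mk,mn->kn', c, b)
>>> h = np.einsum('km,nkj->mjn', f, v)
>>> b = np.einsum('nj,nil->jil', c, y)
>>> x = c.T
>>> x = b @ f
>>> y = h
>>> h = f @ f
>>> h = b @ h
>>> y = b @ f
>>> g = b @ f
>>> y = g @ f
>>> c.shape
(2, 7)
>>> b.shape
(7, 3, 13)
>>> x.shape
(7, 3, 13)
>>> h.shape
(7, 3, 13)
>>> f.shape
(13, 13)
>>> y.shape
(7, 3, 13)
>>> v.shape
(3, 13, 7)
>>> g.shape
(7, 3, 13)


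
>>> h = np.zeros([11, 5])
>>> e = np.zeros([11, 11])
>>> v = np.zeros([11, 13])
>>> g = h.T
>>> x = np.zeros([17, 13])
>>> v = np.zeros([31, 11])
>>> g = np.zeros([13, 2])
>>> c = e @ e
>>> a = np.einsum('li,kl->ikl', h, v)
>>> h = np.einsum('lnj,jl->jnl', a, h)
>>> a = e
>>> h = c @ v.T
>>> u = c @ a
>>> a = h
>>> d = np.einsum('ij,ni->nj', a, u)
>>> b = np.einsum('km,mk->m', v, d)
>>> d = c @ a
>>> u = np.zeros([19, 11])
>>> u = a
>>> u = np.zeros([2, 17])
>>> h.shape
(11, 31)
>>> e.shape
(11, 11)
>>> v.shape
(31, 11)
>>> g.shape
(13, 2)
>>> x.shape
(17, 13)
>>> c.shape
(11, 11)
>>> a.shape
(11, 31)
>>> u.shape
(2, 17)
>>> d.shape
(11, 31)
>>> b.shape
(11,)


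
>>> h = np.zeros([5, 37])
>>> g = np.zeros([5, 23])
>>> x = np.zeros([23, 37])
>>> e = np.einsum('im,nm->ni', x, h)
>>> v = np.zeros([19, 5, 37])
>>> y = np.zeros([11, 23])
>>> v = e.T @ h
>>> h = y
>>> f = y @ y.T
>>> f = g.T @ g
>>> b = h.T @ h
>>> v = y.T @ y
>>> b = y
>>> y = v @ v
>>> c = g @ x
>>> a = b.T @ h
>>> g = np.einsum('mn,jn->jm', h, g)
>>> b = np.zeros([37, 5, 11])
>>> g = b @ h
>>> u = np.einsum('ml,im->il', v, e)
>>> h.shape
(11, 23)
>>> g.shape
(37, 5, 23)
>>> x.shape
(23, 37)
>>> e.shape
(5, 23)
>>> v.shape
(23, 23)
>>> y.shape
(23, 23)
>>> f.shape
(23, 23)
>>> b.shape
(37, 5, 11)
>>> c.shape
(5, 37)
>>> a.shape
(23, 23)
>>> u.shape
(5, 23)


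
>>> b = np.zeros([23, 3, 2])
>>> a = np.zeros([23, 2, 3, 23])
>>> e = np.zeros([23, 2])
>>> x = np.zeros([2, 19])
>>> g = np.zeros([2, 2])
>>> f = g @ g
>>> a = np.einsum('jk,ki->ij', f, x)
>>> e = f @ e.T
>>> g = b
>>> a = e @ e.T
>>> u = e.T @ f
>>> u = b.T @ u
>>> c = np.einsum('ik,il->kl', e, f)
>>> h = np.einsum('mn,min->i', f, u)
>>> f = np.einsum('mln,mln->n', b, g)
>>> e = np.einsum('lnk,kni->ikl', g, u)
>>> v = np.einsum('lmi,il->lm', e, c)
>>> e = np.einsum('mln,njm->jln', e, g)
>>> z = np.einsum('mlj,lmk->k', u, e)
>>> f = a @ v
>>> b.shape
(23, 3, 2)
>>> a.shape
(2, 2)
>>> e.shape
(3, 2, 23)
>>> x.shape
(2, 19)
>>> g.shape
(23, 3, 2)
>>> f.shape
(2, 2)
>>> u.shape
(2, 3, 2)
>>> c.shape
(23, 2)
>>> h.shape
(3,)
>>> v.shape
(2, 2)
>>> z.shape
(23,)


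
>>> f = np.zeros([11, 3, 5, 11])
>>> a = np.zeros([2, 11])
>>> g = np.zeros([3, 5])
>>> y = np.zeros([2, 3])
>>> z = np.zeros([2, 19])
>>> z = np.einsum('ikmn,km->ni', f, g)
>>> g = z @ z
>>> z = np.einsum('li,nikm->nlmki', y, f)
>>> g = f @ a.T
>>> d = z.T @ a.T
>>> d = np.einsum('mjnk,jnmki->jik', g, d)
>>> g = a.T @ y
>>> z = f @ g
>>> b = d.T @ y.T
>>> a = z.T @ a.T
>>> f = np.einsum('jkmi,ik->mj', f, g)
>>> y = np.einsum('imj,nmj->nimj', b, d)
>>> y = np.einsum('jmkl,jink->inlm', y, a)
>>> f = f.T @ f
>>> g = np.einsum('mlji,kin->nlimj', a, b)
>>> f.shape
(11, 11)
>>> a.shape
(3, 5, 3, 2)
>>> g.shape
(2, 5, 2, 3, 3)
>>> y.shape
(5, 3, 2, 2)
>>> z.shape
(11, 3, 5, 3)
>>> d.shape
(3, 2, 2)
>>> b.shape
(2, 2, 2)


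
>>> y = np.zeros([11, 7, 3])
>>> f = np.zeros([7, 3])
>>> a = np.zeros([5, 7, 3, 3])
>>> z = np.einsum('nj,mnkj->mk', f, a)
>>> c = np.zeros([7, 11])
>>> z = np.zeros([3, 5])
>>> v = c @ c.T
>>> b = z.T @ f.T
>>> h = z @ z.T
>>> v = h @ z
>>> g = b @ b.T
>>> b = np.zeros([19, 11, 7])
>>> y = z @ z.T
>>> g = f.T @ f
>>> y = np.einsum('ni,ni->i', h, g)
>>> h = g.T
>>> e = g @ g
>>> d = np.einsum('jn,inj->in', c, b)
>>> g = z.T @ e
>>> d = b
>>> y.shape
(3,)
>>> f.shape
(7, 3)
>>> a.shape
(5, 7, 3, 3)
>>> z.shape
(3, 5)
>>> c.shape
(7, 11)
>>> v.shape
(3, 5)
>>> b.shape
(19, 11, 7)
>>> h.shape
(3, 3)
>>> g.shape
(5, 3)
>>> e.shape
(3, 3)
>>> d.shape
(19, 11, 7)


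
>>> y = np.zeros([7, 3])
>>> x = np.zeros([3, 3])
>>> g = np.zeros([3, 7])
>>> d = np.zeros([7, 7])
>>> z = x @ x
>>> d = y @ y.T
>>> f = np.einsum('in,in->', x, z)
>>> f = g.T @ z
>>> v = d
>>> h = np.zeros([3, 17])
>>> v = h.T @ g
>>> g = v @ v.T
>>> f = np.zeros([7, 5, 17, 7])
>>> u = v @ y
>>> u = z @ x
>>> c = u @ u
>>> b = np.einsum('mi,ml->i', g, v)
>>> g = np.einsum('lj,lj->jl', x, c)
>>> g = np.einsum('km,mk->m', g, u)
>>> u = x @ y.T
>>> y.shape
(7, 3)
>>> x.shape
(3, 3)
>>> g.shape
(3,)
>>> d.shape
(7, 7)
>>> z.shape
(3, 3)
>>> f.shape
(7, 5, 17, 7)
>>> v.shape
(17, 7)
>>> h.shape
(3, 17)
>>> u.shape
(3, 7)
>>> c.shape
(3, 3)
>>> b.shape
(17,)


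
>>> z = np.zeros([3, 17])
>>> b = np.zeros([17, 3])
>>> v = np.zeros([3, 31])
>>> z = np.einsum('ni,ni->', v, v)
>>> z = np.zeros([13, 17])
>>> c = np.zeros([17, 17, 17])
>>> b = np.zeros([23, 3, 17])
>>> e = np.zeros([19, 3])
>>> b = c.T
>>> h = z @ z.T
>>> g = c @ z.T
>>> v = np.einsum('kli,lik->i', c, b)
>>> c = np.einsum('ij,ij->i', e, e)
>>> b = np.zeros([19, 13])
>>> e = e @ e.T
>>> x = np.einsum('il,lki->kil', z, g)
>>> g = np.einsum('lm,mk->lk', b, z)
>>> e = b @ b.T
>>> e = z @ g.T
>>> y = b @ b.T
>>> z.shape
(13, 17)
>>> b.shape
(19, 13)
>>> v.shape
(17,)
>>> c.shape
(19,)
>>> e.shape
(13, 19)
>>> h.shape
(13, 13)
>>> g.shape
(19, 17)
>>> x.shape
(17, 13, 17)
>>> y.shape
(19, 19)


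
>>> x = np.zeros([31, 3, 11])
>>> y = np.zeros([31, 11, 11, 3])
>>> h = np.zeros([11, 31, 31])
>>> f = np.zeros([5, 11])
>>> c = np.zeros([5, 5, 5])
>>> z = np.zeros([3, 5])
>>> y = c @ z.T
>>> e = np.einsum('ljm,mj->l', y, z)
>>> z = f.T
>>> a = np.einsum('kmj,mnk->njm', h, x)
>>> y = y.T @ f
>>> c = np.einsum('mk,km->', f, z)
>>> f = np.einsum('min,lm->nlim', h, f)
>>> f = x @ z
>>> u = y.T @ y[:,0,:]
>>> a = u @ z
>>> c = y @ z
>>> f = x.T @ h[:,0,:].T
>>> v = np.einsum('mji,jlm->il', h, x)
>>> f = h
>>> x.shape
(31, 3, 11)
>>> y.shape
(3, 5, 11)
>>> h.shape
(11, 31, 31)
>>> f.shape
(11, 31, 31)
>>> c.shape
(3, 5, 5)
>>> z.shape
(11, 5)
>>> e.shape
(5,)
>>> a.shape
(11, 5, 5)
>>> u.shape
(11, 5, 11)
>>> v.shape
(31, 3)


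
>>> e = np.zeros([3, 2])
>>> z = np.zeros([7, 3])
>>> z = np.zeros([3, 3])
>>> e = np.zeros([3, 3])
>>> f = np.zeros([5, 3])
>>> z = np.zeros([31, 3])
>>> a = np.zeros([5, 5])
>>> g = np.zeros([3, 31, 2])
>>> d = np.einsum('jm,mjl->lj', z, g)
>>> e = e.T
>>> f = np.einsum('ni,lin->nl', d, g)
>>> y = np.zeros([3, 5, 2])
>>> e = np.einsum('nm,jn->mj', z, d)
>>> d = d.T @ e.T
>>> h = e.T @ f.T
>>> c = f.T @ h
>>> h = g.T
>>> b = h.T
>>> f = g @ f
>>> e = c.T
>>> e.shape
(2, 3)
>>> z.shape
(31, 3)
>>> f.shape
(3, 31, 3)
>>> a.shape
(5, 5)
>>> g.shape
(3, 31, 2)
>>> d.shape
(31, 3)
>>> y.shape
(3, 5, 2)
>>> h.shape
(2, 31, 3)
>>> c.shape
(3, 2)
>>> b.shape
(3, 31, 2)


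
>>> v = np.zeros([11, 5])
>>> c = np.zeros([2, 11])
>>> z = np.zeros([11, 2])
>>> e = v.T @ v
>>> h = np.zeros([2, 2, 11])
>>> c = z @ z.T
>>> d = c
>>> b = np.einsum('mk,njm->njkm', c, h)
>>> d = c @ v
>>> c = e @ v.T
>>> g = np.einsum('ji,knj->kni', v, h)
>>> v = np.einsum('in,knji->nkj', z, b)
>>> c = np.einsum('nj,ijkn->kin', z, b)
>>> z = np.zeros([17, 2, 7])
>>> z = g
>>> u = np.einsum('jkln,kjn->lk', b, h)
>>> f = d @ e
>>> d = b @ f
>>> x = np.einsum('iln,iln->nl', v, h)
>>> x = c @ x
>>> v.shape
(2, 2, 11)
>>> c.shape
(11, 2, 11)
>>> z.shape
(2, 2, 5)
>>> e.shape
(5, 5)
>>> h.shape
(2, 2, 11)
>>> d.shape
(2, 2, 11, 5)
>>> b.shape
(2, 2, 11, 11)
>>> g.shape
(2, 2, 5)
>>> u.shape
(11, 2)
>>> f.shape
(11, 5)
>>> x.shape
(11, 2, 2)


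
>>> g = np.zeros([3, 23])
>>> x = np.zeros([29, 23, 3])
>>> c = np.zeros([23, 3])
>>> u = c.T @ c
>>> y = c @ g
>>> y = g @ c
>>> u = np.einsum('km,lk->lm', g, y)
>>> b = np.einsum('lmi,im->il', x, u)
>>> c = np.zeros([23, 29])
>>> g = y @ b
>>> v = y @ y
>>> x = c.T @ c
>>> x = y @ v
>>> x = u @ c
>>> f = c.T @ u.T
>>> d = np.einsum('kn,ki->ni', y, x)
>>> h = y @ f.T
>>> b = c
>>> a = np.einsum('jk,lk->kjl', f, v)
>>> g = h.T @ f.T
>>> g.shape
(29, 29)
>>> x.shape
(3, 29)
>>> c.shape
(23, 29)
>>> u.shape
(3, 23)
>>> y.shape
(3, 3)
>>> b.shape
(23, 29)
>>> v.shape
(3, 3)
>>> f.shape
(29, 3)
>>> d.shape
(3, 29)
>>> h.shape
(3, 29)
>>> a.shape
(3, 29, 3)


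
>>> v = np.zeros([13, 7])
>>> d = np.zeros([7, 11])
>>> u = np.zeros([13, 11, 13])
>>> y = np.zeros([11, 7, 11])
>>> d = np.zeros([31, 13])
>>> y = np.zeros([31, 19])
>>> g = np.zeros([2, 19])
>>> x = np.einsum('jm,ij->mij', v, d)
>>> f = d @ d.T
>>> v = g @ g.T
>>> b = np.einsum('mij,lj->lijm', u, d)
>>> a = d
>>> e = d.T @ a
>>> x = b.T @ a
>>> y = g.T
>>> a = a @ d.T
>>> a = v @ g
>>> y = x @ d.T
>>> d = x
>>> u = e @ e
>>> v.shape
(2, 2)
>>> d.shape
(13, 13, 11, 13)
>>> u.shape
(13, 13)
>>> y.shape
(13, 13, 11, 31)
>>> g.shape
(2, 19)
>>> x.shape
(13, 13, 11, 13)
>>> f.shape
(31, 31)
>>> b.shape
(31, 11, 13, 13)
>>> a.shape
(2, 19)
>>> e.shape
(13, 13)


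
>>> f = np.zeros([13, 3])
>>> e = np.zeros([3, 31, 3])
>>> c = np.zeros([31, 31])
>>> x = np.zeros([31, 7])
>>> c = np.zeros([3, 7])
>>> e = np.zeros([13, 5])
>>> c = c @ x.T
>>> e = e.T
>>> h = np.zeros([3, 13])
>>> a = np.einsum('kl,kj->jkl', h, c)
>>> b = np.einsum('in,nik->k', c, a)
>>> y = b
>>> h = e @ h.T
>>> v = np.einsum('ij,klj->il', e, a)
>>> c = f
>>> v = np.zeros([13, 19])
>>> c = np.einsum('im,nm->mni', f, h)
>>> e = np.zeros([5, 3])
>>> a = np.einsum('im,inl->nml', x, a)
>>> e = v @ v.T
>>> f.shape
(13, 3)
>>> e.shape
(13, 13)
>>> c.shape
(3, 5, 13)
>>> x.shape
(31, 7)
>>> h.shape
(5, 3)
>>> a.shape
(3, 7, 13)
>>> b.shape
(13,)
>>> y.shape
(13,)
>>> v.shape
(13, 19)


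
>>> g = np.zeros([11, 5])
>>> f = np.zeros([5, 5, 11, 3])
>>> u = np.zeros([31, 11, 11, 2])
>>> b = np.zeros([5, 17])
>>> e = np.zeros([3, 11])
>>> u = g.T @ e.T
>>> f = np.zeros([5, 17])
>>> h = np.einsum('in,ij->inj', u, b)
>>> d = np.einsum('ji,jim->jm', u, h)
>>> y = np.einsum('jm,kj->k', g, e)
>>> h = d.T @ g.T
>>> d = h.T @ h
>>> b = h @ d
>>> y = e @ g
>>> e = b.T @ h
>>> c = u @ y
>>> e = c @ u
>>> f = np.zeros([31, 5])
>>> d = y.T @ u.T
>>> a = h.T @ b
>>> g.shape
(11, 5)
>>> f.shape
(31, 5)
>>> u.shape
(5, 3)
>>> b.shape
(17, 11)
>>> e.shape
(5, 3)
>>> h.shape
(17, 11)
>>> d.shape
(5, 5)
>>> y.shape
(3, 5)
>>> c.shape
(5, 5)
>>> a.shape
(11, 11)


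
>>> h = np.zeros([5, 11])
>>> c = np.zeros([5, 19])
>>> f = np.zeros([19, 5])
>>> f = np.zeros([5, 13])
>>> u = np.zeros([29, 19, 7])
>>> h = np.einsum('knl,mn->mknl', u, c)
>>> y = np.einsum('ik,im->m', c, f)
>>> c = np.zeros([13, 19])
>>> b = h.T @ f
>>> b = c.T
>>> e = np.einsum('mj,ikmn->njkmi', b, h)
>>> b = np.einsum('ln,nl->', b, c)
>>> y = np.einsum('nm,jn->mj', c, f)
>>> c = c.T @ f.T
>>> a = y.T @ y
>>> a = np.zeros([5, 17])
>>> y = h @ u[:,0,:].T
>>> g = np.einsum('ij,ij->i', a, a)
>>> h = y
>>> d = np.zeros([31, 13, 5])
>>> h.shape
(5, 29, 19, 29)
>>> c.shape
(19, 5)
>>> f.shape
(5, 13)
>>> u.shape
(29, 19, 7)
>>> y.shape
(5, 29, 19, 29)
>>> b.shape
()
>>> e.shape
(7, 13, 29, 19, 5)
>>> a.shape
(5, 17)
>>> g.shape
(5,)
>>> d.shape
(31, 13, 5)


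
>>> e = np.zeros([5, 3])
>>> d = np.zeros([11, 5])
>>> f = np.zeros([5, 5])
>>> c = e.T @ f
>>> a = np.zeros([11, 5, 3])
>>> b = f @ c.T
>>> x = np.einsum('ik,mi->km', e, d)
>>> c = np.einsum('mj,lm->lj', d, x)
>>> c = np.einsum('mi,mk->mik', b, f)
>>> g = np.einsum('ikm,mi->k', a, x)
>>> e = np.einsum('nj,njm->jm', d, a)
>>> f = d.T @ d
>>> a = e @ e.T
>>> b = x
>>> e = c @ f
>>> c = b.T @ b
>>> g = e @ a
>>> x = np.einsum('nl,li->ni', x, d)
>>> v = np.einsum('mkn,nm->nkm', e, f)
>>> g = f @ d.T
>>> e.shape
(5, 3, 5)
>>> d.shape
(11, 5)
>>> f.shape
(5, 5)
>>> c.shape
(11, 11)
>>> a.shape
(5, 5)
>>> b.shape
(3, 11)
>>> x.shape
(3, 5)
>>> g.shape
(5, 11)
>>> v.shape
(5, 3, 5)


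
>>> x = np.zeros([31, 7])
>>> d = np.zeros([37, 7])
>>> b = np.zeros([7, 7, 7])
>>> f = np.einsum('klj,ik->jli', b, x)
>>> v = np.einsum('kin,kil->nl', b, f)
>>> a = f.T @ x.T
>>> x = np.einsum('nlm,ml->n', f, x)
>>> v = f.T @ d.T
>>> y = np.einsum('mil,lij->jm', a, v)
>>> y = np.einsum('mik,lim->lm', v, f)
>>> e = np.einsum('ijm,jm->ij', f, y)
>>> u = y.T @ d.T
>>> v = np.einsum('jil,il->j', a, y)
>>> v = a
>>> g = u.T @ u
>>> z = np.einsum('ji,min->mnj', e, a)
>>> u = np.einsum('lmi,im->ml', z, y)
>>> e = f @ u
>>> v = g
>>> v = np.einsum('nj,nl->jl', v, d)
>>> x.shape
(7,)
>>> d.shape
(37, 7)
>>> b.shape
(7, 7, 7)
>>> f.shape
(7, 7, 31)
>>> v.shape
(37, 7)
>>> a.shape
(31, 7, 31)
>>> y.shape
(7, 31)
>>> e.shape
(7, 7, 31)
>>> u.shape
(31, 31)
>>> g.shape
(37, 37)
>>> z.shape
(31, 31, 7)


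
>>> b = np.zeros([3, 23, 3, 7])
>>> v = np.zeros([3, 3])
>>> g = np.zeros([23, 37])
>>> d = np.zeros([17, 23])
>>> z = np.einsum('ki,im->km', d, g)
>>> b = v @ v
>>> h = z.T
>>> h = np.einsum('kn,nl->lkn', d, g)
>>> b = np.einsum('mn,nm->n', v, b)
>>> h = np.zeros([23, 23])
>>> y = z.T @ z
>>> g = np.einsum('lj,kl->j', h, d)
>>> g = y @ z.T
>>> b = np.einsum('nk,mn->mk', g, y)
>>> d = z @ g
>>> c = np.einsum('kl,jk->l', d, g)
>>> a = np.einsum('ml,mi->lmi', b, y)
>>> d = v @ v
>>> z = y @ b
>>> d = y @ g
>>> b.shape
(37, 17)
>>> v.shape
(3, 3)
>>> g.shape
(37, 17)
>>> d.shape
(37, 17)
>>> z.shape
(37, 17)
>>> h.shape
(23, 23)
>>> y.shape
(37, 37)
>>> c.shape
(17,)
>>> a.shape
(17, 37, 37)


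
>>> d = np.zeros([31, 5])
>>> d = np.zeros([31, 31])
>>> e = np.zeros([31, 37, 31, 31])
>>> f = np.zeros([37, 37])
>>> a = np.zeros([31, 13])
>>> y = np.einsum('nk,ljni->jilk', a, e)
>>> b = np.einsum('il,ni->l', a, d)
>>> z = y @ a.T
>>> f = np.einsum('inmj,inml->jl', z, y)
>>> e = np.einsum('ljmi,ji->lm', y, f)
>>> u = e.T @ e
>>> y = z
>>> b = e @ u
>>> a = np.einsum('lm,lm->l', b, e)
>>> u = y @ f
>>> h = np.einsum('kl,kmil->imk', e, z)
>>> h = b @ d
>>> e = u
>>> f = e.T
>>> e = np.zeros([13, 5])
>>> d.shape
(31, 31)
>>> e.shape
(13, 5)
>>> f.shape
(13, 31, 31, 37)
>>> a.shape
(37,)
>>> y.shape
(37, 31, 31, 31)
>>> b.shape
(37, 31)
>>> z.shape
(37, 31, 31, 31)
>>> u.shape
(37, 31, 31, 13)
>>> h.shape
(37, 31)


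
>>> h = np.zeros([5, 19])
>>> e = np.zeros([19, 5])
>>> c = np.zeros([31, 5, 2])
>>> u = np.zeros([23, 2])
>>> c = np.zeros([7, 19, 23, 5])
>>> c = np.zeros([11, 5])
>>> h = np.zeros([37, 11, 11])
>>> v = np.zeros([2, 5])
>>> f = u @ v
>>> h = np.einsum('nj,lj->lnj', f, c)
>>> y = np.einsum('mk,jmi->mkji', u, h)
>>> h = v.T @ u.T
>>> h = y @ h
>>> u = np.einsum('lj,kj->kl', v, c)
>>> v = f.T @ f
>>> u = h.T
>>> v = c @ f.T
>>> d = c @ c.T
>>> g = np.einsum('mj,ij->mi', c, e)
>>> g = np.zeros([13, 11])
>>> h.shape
(23, 2, 11, 23)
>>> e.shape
(19, 5)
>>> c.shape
(11, 5)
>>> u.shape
(23, 11, 2, 23)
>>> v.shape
(11, 23)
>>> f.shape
(23, 5)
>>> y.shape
(23, 2, 11, 5)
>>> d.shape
(11, 11)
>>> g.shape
(13, 11)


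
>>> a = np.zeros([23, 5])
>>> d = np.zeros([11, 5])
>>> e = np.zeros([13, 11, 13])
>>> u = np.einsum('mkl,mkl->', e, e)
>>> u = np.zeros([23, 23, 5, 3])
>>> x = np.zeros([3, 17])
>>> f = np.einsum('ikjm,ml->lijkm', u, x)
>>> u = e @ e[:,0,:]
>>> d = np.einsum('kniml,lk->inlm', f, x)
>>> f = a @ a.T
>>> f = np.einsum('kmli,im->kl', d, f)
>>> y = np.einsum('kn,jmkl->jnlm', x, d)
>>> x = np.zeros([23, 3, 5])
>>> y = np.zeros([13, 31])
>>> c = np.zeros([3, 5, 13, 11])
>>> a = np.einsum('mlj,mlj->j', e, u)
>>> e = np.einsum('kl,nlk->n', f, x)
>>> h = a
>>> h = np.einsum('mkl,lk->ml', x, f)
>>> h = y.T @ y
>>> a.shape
(13,)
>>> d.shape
(5, 23, 3, 23)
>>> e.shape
(23,)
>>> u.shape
(13, 11, 13)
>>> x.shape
(23, 3, 5)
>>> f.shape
(5, 3)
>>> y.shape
(13, 31)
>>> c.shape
(3, 5, 13, 11)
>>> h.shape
(31, 31)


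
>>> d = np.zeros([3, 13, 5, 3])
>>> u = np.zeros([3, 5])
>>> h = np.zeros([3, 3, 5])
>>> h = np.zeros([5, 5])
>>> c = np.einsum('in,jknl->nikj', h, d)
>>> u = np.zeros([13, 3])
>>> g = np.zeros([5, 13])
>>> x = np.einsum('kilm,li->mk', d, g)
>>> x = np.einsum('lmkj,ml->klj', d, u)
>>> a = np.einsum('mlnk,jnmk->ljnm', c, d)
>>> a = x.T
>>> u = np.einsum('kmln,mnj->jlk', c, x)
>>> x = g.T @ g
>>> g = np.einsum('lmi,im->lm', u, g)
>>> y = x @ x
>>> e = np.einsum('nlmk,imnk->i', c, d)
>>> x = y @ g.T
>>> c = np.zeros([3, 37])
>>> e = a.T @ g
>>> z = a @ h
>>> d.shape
(3, 13, 5, 3)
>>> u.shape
(3, 13, 5)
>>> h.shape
(5, 5)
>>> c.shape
(3, 37)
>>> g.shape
(3, 13)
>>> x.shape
(13, 3)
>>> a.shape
(3, 3, 5)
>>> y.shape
(13, 13)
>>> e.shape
(5, 3, 13)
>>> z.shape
(3, 3, 5)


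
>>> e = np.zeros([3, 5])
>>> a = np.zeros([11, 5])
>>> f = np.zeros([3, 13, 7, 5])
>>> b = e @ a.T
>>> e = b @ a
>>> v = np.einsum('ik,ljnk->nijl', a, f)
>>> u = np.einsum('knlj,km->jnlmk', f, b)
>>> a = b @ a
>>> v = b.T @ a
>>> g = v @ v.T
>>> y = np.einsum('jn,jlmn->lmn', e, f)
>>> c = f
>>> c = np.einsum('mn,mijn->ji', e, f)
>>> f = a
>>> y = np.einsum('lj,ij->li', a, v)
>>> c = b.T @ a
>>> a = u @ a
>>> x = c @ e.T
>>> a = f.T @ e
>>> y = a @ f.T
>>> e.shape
(3, 5)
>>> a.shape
(5, 5)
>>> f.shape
(3, 5)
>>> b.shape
(3, 11)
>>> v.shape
(11, 5)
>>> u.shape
(5, 13, 7, 11, 3)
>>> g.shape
(11, 11)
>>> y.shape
(5, 3)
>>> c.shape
(11, 5)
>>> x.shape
(11, 3)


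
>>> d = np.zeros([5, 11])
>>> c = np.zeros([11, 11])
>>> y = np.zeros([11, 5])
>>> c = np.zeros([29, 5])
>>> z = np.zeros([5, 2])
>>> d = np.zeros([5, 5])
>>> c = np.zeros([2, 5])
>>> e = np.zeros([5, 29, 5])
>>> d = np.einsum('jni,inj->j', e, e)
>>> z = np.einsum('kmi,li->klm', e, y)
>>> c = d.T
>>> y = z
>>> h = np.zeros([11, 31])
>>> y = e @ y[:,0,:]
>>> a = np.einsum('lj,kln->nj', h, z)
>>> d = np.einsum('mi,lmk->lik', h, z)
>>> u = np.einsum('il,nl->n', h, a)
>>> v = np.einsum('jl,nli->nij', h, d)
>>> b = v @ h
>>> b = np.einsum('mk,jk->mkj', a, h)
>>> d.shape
(5, 31, 29)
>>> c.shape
(5,)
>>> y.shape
(5, 29, 29)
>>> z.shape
(5, 11, 29)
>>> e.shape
(5, 29, 5)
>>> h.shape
(11, 31)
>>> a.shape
(29, 31)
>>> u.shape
(29,)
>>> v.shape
(5, 29, 11)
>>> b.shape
(29, 31, 11)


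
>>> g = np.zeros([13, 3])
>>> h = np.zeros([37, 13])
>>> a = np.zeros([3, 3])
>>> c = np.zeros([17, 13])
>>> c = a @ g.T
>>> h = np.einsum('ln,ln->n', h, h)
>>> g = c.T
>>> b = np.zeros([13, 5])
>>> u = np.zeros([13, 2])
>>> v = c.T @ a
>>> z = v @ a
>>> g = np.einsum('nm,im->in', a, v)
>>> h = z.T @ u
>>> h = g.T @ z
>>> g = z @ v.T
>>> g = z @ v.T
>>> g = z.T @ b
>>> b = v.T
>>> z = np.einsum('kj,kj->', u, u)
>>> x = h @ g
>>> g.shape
(3, 5)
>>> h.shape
(3, 3)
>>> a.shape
(3, 3)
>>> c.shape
(3, 13)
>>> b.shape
(3, 13)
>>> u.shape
(13, 2)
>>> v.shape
(13, 3)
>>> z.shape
()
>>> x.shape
(3, 5)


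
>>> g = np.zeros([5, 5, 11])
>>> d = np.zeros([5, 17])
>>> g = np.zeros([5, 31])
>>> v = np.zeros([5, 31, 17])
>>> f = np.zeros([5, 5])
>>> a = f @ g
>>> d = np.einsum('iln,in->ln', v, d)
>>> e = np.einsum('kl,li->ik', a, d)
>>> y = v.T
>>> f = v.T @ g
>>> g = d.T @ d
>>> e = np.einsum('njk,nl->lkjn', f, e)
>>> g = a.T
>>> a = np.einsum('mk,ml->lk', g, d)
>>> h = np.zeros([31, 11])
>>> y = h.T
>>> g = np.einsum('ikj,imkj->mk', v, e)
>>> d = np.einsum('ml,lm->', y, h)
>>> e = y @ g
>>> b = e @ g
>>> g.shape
(31, 31)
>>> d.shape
()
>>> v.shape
(5, 31, 17)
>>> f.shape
(17, 31, 31)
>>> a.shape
(17, 5)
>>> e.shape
(11, 31)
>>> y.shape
(11, 31)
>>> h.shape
(31, 11)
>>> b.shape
(11, 31)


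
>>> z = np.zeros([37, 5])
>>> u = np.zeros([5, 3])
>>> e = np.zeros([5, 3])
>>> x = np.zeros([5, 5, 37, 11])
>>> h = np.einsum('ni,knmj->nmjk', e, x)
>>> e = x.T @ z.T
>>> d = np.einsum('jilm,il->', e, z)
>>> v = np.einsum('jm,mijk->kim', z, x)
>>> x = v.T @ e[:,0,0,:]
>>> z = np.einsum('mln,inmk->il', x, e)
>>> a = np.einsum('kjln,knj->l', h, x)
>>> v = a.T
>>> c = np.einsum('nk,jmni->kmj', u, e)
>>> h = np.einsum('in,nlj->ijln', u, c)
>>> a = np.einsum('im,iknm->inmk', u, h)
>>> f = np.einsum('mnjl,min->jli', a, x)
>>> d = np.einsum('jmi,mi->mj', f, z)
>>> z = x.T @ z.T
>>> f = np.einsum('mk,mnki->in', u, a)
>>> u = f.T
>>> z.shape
(37, 5, 11)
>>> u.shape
(37, 11)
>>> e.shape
(11, 37, 5, 37)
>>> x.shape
(5, 5, 37)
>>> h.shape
(5, 11, 37, 3)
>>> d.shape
(11, 3)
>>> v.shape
(11,)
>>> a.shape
(5, 37, 3, 11)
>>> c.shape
(3, 37, 11)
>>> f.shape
(11, 37)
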